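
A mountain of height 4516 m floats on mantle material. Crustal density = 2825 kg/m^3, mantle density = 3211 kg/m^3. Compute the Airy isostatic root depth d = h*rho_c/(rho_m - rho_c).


rho_m - rho_c = 3211 - 2825 = 386
d = 4516 * 2825 / 386
= 12757700 / 386
= 33051.04 m

33051.04


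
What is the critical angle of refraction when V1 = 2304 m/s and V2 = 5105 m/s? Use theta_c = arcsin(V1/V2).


V1/V2 = 2304/5105 = 0.451322
theta_c = arcsin(0.451322) = 26.8285 degrees

26.8285


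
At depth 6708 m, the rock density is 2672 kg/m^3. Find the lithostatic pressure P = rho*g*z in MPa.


P = rho * g * z / 1e6
= 2672 * 9.81 * 6708 / 1e6
= 175832242.56 / 1e6
= 175.8322 MPa

175.8322


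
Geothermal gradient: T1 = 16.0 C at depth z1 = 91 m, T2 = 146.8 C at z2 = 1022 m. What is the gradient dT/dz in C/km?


dT = 146.8 - 16.0 = 130.8 C
dz = 1022 - 91 = 931 m
gradient = dT/dz * 1000 = 130.8/931 * 1000 = 140.4941 C/km

140.4941


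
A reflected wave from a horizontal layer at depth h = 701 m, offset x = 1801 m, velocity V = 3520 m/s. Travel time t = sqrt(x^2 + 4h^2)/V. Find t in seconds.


x^2 + 4h^2 = 1801^2 + 4*701^2 = 3243601 + 1965604 = 5209205
sqrt(5209205) = 2282.3683
t = 2282.3683 / 3520 = 0.6484 s

0.6484


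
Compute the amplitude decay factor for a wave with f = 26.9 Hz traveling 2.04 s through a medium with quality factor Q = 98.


pi*f*t/Q = pi*26.9*2.04/98 = 1.759164
A/A0 = exp(-1.759164) = 0.172189

0.172189


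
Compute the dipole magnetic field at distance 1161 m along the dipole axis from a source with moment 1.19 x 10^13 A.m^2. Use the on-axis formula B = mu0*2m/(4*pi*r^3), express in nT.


m = 1.19 x 10^13 = 11900000000000 A.m^2
2m = 23800000000000 A.m^2
r^3 = 1161^3 = 1564936281
B = (4pi*10^-7) * 23800000000000 / (4*pi * 1564936281) * 1e9
= 29907962.062175 / 19665569294.9 * 1e9
= 1520828.6937 nT

1520828.6937


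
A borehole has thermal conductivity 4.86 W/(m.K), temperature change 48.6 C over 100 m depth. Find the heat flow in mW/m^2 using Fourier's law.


q = k * dT / dz * 1000
= 4.86 * 48.6 / 100 * 1000
= 2.36196 * 1000
= 2361.96 mW/m^2

2361.96


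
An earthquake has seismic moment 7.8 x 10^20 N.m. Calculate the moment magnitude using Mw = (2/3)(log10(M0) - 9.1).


log10(M0) = log10(7.8 x 10^20) = 20.8921
Mw = 2/3 * (20.8921 - 9.1)
= 2/3 * 11.7921
= 7.86

7.86


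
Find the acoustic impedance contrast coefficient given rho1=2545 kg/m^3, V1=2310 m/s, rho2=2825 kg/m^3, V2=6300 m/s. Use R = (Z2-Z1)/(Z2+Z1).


Z1 = 2545 * 2310 = 5878950
Z2 = 2825 * 6300 = 17797500
R = (17797500 - 5878950) / (17797500 + 5878950) = 11918550 / 23676450 = 0.5034

0.5034


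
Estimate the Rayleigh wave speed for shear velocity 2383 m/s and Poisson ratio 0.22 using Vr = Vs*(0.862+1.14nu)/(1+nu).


Numerator factor = 0.862 + 1.14*0.22 = 1.1128
Denominator = 1 + 0.22 = 1.22
Vr = 2383 * 1.1128 / 1.22 = 2173.61 m/s

2173.61


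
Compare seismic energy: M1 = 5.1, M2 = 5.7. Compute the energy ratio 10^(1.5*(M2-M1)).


M2 - M1 = 5.7 - 5.1 = 0.6
1.5 * 0.6 = 0.9
ratio = 10^0.9 = 7.94

7.94


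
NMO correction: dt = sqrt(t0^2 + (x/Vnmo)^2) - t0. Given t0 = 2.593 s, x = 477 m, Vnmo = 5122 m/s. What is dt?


x/Vnmo = 477/5122 = 0.093128
(x/Vnmo)^2 = 0.008673
t0^2 = 6.723649
sqrt(6.723649 + 0.008673) = 2.594672
dt = 2.594672 - 2.593 = 0.001672

0.001672


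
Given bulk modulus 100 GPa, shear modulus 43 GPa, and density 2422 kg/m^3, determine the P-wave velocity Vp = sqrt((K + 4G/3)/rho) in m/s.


First compute the effective modulus:
K + 4G/3 = 100e9 + 4*43e9/3 = 157333333333.33 Pa
Then divide by density:
157333333333.33 / 2422 = 64960088.0815 Pa/(kg/m^3)
Take the square root:
Vp = sqrt(64960088.0815) = 8059.78 m/s

8059.78


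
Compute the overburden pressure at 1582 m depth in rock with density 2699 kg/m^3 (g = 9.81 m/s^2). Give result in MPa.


P = rho * g * z / 1e6
= 2699 * 9.81 * 1582 / 1e6
= 41886914.58 / 1e6
= 41.8869 MPa

41.8869


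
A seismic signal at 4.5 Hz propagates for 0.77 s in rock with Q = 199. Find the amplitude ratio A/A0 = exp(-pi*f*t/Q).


pi*f*t/Q = pi*4.5*0.77/199 = 0.054702
A/A0 = exp(-0.054702) = 0.946768

0.946768


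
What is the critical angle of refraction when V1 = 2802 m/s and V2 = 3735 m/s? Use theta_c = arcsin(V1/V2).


V1/V2 = 2802/3735 = 0.750201
theta_c = arcsin(0.750201) = 48.6078 degrees

48.6078


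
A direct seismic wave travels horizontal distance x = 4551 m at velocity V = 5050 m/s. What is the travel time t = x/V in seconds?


t = x / V
= 4551 / 5050
= 0.9012 s

0.9012


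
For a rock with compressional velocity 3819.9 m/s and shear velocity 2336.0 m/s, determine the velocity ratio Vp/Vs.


Vp/Vs = 3819.9 / 2336.0
= 1.6352

1.6352


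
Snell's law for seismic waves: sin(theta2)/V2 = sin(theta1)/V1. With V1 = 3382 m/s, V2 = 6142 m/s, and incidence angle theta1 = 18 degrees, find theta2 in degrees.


sin(theta1) = sin(18 deg) = 0.309017
sin(theta2) = V2/V1 * sin(theta1) = 6142/3382 * 0.309017 = 0.561201
theta2 = arcsin(0.561201) = 34.1389 degrees

34.1389


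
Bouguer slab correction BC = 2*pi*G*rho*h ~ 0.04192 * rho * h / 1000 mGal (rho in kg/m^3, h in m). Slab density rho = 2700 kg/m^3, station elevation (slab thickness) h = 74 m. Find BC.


BC = 0.04192 * rho * h / 1000
= 0.04192 * 2700 * 74 / 1000
= 8.3756 mGal

8.3756


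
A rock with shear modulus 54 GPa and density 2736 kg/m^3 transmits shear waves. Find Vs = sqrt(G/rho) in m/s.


Convert G to Pa: G = 54e9 Pa
Compute G/rho = 54e9 / 2736 = 19736842.1053
Vs = sqrt(19736842.1053) = 4442.62 m/s

4442.62


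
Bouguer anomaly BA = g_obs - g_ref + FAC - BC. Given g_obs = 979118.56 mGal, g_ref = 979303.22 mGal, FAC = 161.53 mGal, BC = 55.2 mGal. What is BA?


BA = g_obs - g_ref + FAC - BC
= 979118.56 - 979303.22 + 161.53 - 55.2
= -78.33 mGal

-78.33


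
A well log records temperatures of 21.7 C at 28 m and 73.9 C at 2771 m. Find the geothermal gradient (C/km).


dT = 73.9 - 21.7 = 52.2 C
dz = 2771 - 28 = 2743 m
gradient = dT/dz * 1000 = 52.2/2743 * 1000 = 19.0303 C/km

19.0303


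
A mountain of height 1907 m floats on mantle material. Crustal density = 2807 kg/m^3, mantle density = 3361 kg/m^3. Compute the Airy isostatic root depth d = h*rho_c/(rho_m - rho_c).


rho_m - rho_c = 3361 - 2807 = 554
d = 1907 * 2807 / 554
= 5352949 / 554
= 9662.36 m

9662.36


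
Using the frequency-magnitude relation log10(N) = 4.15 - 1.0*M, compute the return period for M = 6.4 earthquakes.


log10(N) = 4.15 - 1.0*6.4 = -2.25
N = 10^-2.25 = 0.005623
T = 1/N = 1/0.005623 = 177.8279 years

177.8279


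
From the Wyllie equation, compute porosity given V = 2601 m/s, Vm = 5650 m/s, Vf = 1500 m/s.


1/V - 1/Vm = 1/2601 - 1/5650 = 0.00020748
1/Vf - 1/Vm = 1/1500 - 1/5650 = 0.00048968
phi = 0.00020748 / 0.00048968 = 0.4237

0.4237


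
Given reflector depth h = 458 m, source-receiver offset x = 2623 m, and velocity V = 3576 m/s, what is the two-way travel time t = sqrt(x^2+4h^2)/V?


x^2 + 4h^2 = 2623^2 + 4*458^2 = 6880129 + 839056 = 7719185
sqrt(7719185) = 2778.3421
t = 2778.3421 / 3576 = 0.7769 s

0.7769


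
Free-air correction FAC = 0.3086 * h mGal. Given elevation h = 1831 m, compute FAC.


FAC = 0.3086 * h
= 0.3086 * 1831
= 565.0466 mGal

565.0466


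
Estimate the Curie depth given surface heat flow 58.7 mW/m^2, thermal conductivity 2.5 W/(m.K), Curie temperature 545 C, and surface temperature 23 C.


T_Curie - T_surf = 545 - 23 = 522 C
Convert q to W/m^2: 58.7 mW/m^2 = 0.0587 W/m^2
d = 522 * 2.5 / 0.0587 = 22231.69 m

22231.69


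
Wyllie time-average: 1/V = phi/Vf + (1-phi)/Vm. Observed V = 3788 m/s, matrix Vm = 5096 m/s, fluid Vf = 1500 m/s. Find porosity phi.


1/V - 1/Vm = 1/3788 - 1/5096 = 6.776e-05
1/Vf - 1/Vm = 1/1500 - 1/5096 = 0.00047043
phi = 6.776e-05 / 0.00047043 = 0.144

0.144


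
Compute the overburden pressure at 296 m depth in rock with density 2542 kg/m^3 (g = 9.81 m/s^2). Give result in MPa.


P = rho * g * z / 1e6
= 2542 * 9.81 * 296 / 1e6
= 7381357.92 / 1e6
= 7.3814 MPa

7.3814


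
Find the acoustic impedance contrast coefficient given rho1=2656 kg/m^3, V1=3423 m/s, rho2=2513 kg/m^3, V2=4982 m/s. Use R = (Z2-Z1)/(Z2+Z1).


Z1 = 2656 * 3423 = 9091488
Z2 = 2513 * 4982 = 12519766
R = (12519766 - 9091488) / (12519766 + 9091488) = 3428278 / 21611254 = 0.1586

0.1586


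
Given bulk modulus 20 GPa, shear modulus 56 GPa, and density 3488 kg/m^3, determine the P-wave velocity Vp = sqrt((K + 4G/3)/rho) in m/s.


First compute the effective modulus:
K + 4G/3 = 20e9 + 4*56e9/3 = 94666666666.67 Pa
Then divide by density:
94666666666.67 / 3488 = 27140672.7829 Pa/(kg/m^3)
Take the square root:
Vp = sqrt(27140672.7829) = 5209.67 m/s

5209.67


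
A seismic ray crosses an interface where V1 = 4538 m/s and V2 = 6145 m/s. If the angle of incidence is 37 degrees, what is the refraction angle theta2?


sin(theta1) = sin(37 deg) = 0.601815
sin(theta2) = V2/V1 * sin(theta1) = 6145/4538 * 0.601815 = 0.81493
theta2 = arcsin(0.81493) = 54.5805 degrees

54.5805


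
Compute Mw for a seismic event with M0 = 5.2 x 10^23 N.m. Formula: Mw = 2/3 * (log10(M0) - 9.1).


log10(M0) = log10(5.2 x 10^23) = 23.716
Mw = 2/3 * (23.716 - 9.1)
= 2/3 * 14.616
= 9.74

9.74


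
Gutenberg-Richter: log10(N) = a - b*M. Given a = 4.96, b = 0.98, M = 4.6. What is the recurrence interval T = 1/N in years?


log10(N) = 4.96 - 0.98*4.6 = 0.452
N = 10^0.452 = 2.831392
T = 1/N = 1/2.831392 = 0.3532 years

0.3532


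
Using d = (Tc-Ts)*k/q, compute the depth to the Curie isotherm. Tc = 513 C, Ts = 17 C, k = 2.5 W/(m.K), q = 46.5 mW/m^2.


T_Curie - T_surf = 513 - 17 = 496 C
Convert q to W/m^2: 46.5 mW/m^2 = 0.0465 W/m^2
d = 496 * 2.5 / 0.0465 = 26666.67 m

26666.67


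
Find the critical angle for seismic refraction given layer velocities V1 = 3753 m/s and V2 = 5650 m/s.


V1/V2 = 3753/5650 = 0.664248
theta_c = arcsin(0.664248) = 41.6246 degrees

41.6246


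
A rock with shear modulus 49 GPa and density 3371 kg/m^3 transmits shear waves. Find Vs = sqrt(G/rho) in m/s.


Convert G to Pa: G = 49e9 Pa
Compute G/rho = 49e9 / 3371 = 14535746.0694
Vs = sqrt(14535746.0694) = 3812.58 m/s

3812.58


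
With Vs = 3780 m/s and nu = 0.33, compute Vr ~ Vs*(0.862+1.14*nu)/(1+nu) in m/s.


Numerator factor = 0.862 + 1.14*0.33 = 1.2382
Denominator = 1 + 0.33 = 1.33
Vr = 3780 * 1.2382 / 1.33 = 3519.09 m/s

3519.09


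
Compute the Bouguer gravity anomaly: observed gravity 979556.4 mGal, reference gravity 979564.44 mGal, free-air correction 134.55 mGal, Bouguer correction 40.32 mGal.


BA = g_obs - g_ref + FAC - BC
= 979556.4 - 979564.44 + 134.55 - 40.32
= 86.19 mGal

86.19


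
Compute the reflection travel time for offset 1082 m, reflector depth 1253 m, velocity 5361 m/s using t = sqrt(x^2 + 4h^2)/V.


x^2 + 4h^2 = 1082^2 + 4*1253^2 = 1170724 + 6280036 = 7450760
sqrt(7450760) = 2729.608
t = 2729.608 / 5361 = 0.5092 s

0.5092


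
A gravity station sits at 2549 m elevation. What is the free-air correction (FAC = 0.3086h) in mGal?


FAC = 0.3086 * h
= 0.3086 * 2549
= 786.6214 mGal

786.6214


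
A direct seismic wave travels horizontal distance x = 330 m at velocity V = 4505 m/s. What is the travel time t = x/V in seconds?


t = x / V
= 330 / 4505
= 0.0733 s

0.0733


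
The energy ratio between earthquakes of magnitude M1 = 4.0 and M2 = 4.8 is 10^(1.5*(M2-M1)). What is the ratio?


M2 - M1 = 4.8 - 4.0 = 0.8
1.5 * 0.8 = 1.2
ratio = 10^1.2 = 15.85

15.85


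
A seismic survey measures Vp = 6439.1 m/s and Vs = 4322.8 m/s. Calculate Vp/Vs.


Vp/Vs = 6439.1 / 4322.8
= 1.4896

1.4896


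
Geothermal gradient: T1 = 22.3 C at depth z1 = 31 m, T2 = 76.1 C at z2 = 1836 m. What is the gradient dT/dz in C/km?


dT = 76.1 - 22.3 = 53.8 C
dz = 1836 - 31 = 1805 m
gradient = dT/dz * 1000 = 53.8/1805 * 1000 = 29.8061 C/km

29.8061


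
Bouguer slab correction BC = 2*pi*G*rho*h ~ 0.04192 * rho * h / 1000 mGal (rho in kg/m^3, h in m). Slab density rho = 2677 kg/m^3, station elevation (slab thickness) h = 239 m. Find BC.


BC = 0.04192 * rho * h / 1000
= 0.04192 * 2677 * 239 / 1000
= 26.8205 mGal

26.8205


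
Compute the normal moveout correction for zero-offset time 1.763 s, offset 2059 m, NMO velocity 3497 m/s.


x/Vnmo = 2059/3497 = 0.58879
(x/Vnmo)^2 = 0.346674
t0^2 = 3.108169
sqrt(3.108169 + 0.346674) = 1.858721
dt = 1.858721 - 1.763 = 0.095721

0.095721


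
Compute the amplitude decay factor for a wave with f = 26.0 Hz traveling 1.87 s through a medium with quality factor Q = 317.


pi*f*t/Q = pi*26.0*1.87/317 = 0.481843
A/A0 = exp(-0.481843) = 0.617644

0.617644


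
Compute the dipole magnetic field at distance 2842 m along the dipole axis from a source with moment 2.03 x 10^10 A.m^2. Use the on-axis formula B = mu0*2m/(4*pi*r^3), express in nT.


m = 2.03 x 10^10 = 20300000000 A.m^2
2m = 40600000000 A.m^2
r^3 = 2842^3 = 22954731688
B = (4pi*10^-7) * 40600000000 / (4*pi * 22954731688) * 1e9
= 51019.464694 / 288457665744.58 * 1e9
= 176.8699 nT

176.8699


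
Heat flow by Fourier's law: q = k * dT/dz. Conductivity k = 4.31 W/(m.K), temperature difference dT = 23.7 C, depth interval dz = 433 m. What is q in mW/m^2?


q = k * dT / dz * 1000
= 4.31 * 23.7 / 433 * 1000
= 0.235905 * 1000
= 235.9053 mW/m^2

235.9053


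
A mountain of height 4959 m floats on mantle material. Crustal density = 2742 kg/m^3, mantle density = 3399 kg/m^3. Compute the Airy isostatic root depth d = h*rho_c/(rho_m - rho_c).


rho_m - rho_c = 3399 - 2742 = 657
d = 4959 * 2742 / 657
= 13597578 / 657
= 20696.47 m

20696.47


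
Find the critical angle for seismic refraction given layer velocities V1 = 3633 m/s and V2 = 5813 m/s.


V1/V2 = 3633/5813 = 0.624978
theta_c = arcsin(0.624978) = 38.6806 degrees

38.6806


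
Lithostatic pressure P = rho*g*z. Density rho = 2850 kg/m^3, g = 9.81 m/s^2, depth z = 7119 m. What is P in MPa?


P = rho * g * z / 1e6
= 2850 * 9.81 * 7119 / 1e6
= 199036561.5 / 1e6
= 199.0366 MPa

199.0366


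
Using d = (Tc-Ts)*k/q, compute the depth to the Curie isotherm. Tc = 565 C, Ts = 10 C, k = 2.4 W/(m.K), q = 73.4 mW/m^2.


T_Curie - T_surf = 565 - 10 = 555 C
Convert q to W/m^2: 73.4 mW/m^2 = 0.0734 W/m^2
d = 555 * 2.4 / 0.0734 = 18147.14 m

18147.14


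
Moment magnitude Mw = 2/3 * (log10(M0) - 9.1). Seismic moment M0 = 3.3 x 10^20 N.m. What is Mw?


log10(M0) = log10(3.3 x 10^20) = 20.5185
Mw = 2/3 * (20.5185 - 9.1)
= 2/3 * 11.4185
= 7.61

7.61


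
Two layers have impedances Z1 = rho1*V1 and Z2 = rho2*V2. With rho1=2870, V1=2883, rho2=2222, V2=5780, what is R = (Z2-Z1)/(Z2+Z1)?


Z1 = 2870 * 2883 = 8274210
Z2 = 2222 * 5780 = 12843160
R = (12843160 - 8274210) / (12843160 + 8274210) = 4568950 / 21117370 = 0.2164

0.2164


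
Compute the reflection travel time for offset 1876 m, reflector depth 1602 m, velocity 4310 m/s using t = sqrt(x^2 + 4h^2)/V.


x^2 + 4h^2 = 1876^2 + 4*1602^2 = 3519376 + 10265616 = 13784992
sqrt(13784992) = 3712.8146
t = 3712.8146 / 4310 = 0.8614 s

0.8614


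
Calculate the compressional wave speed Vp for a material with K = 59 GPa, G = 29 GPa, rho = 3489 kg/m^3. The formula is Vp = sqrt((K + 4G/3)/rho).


First compute the effective modulus:
K + 4G/3 = 59e9 + 4*29e9/3 = 97666666666.67 Pa
Then divide by density:
97666666666.67 / 3489 = 27992739.0847 Pa/(kg/m^3)
Take the square root:
Vp = sqrt(27992739.0847) = 5290.82 m/s

5290.82


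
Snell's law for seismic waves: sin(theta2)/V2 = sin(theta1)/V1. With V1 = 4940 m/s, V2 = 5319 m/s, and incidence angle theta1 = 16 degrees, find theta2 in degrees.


sin(theta1) = sin(16 deg) = 0.275637
sin(theta2) = V2/V1 * sin(theta1) = 5319/4940 * 0.275637 = 0.296784
theta2 = arcsin(0.296784) = 17.2646 degrees

17.2646


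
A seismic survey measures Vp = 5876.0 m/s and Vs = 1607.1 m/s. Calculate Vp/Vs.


Vp/Vs = 5876.0 / 1607.1
= 3.6563

3.6563


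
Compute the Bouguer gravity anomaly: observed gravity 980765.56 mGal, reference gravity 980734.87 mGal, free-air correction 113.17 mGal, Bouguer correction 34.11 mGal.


BA = g_obs - g_ref + FAC - BC
= 980765.56 - 980734.87 + 113.17 - 34.11
= 109.75 mGal

109.75


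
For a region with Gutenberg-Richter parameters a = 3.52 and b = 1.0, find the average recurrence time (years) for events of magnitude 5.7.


log10(N) = 3.52 - 1.0*5.7 = -2.18
N = 10^-2.18 = 0.006607
T = 1/N = 1/0.006607 = 151.3561 years

151.3561


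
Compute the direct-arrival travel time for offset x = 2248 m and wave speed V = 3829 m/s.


t = x / V
= 2248 / 3829
= 0.5871 s

0.5871


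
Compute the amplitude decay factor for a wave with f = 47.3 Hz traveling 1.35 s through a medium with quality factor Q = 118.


pi*f*t/Q = pi*47.3*1.35/118 = 1.700054
A/A0 = exp(-1.700054) = 0.182674

0.182674


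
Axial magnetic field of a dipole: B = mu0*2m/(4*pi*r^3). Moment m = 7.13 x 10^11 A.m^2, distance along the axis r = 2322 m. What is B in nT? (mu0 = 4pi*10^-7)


m = 7.13 x 10^11 = 713000000000 A.m^2
2m = 1426000000000 A.m^2
r^3 = 2322^3 = 12519490248
B = (4pi*10^-7) * 1426000000000 / (4*pi * 12519490248) * 1e9
= 1791964.449608 / 157324554359.22 * 1e9
= 11390.2401 nT

11390.2401


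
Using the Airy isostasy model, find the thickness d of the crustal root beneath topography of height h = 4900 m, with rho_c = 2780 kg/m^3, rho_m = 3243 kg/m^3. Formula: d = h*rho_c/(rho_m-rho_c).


rho_m - rho_c = 3243 - 2780 = 463
d = 4900 * 2780 / 463
= 13622000 / 463
= 29421.17 m

29421.17


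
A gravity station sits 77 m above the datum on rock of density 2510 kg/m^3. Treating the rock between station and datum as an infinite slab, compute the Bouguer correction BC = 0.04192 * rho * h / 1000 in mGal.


BC = 0.04192 * rho * h / 1000
= 0.04192 * 2510 * 77 / 1000
= 8.1019 mGal

8.1019


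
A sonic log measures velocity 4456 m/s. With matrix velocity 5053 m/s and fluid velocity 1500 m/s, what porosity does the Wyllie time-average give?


1/V - 1/Vm = 1/4456 - 1/5053 = 2.651e-05
1/Vf - 1/Vm = 1/1500 - 1/5053 = 0.00046876
phi = 2.651e-05 / 0.00046876 = 0.0566

0.0566


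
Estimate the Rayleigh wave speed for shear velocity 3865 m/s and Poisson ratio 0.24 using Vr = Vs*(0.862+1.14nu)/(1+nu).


Numerator factor = 0.862 + 1.14*0.24 = 1.1356
Denominator = 1 + 0.24 = 1.24
Vr = 3865 * 1.1356 / 1.24 = 3539.59 m/s

3539.59


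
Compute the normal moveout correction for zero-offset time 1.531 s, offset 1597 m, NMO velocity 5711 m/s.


x/Vnmo = 1597/5711 = 0.279636
(x/Vnmo)^2 = 0.078196
t0^2 = 2.343961
sqrt(2.343961 + 0.078196) = 1.556328
dt = 1.556328 - 1.531 = 0.025328

0.025328


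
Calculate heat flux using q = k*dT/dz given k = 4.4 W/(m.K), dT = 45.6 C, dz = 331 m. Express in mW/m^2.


q = k * dT / dz * 1000
= 4.4 * 45.6 / 331 * 1000
= 0.606163 * 1000
= 606.1631 mW/m^2

606.1631


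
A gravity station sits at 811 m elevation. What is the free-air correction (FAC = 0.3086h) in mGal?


FAC = 0.3086 * h
= 0.3086 * 811
= 250.2746 mGal

250.2746


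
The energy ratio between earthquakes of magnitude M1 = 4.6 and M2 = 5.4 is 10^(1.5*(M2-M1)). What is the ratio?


M2 - M1 = 5.4 - 4.6 = 0.8
1.5 * 0.8 = 1.2
ratio = 10^1.2 = 15.85

15.85


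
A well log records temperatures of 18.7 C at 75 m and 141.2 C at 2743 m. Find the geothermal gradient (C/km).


dT = 141.2 - 18.7 = 122.5 C
dz = 2743 - 75 = 2668 m
gradient = dT/dz * 1000 = 122.5/2668 * 1000 = 45.9145 C/km

45.9145


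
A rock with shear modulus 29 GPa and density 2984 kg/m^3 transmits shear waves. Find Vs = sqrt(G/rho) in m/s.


Convert G to Pa: G = 29e9 Pa
Compute G/rho = 29e9 / 2984 = 9718498.6595
Vs = sqrt(9718498.6595) = 3117.45 m/s

3117.45


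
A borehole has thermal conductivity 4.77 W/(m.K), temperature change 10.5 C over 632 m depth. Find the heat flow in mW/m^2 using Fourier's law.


q = k * dT / dz * 1000
= 4.77 * 10.5 / 632 * 1000
= 0.079248 * 1000
= 79.2484 mW/m^2

79.2484


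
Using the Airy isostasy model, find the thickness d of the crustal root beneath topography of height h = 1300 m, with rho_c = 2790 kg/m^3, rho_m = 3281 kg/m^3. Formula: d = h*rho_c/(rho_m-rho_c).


rho_m - rho_c = 3281 - 2790 = 491
d = 1300 * 2790 / 491
= 3627000 / 491
= 7386.97 m

7386.97


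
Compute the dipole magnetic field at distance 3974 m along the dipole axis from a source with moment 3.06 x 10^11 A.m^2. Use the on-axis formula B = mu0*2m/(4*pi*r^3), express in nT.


m = 3.06 x 10^11 = 306000000000 A.m^2
2m = 612000000000 A.m^2
r^3 = 3974^3 = 62760094424
B = (4pi*10^-7) * 612000000000 / (4*pi * 62760094424) * 1e9
= 769061.881599 / 788666606324.16 * 1e9
= 975.1419 nT

975.1419


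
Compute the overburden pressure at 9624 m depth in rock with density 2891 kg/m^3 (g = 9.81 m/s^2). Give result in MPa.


P = rho * g * z / 1e6
= 2891 * 9.81 * 9624 / 1e6
= 272943473.04 / 1e6
= 272.9435 MPa

272.9435


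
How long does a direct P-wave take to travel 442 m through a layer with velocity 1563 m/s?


t = x / V
= 442 / 1563
= 0.2828 s

0.2828


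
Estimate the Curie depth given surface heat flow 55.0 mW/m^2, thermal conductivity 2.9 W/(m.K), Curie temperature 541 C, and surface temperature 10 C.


T_Curie - T_surf = 541 - 10 = 531 C
Convert q to W/m^2: 55.0 mW/m^2 = 0.055 W/m^2
d = 531 * 2.9 / 0.055 = 27998.18 m

27998.18


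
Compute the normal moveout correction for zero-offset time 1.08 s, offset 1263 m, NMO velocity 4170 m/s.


x/Vnmo = 1263/4170 = 0.302878
(x/Vnmo)^2 = 0.091735
t0^2 = 1.1664
sqrt(1.1664 + 0.091735) = 1.121666
dt = 1.121666 - 1.08 = 0.041666

0.041666


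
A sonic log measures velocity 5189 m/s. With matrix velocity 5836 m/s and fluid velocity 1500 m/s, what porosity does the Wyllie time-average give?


1/V - 1/Vm = 1/5189 - 1/5836 = 2.137e-05
1/Vf - 1/Vm = 1/1500 - 1/5836 = 0.00049532
phi = 2.137e-05 / 0.00049532 = 0.0431

0.0431


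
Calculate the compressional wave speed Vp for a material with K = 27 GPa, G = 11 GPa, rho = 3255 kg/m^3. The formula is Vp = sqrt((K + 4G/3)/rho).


First compute the effective modulus:
K + 4G/3 = 27e9 + 4*11e9/3 = 41666666666.67 Pa
Then divide by density:
41666666666.67 / 3255 = 12800819.2524 Pa/(kg/m^3)
Take the square root:
Vp = sqrt(12800819.2524) = 3577.82 m/s

3577.82


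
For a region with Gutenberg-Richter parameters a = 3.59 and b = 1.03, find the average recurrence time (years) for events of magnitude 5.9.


log10(N) = 3.59 - 1.03*5.9 = -2.487
N = 10^-2.487 = 0.003258
T = 1/N = 1/0.003258 = 306.9022 years

306.9022


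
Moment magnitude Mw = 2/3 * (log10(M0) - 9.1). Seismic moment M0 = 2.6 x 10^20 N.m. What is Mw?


log10(M0) = log10(2.6 x 10^20) = 20.415
Mw = 2/3 * (20.415 - 9.1)
= 2/3 * 11.315
= 7.54

7.54


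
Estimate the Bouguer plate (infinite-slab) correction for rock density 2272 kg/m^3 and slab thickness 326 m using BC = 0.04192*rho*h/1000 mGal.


BC = 0.04192 * rho * h / 1000
= 0.04192 * 2272 * 326 / 1000
= 31.049 mGal

31.049


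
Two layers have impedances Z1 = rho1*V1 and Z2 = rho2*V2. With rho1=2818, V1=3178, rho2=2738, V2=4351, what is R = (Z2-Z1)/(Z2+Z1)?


Z1 = 2818 * 3178 = 8955604
Z2 = 2738 * 4351 = 11913038
R = (11913038 - 8955604) / (11913038 + 8955604) = 2957434 / 20868642 = 0.1417

0.1417


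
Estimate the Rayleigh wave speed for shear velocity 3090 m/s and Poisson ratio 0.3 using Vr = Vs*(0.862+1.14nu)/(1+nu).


Numerator factor = 0.862 + 1.14*0.3 = 1.204
Denominator = 1 + 0.3 = 1.3
Vr = 3090 * 1.204 / 1.3 = 2861.82 m/s

2861.82


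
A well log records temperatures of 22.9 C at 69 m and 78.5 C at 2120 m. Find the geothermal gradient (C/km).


dT = 78.5 - 22.9 = 55.6 C
dz = 2120 - 69 = 2051 m
gradient = dT/dz * 1000 = 55.6/2051 * 1000 = 27.1087 C/km

27.1087


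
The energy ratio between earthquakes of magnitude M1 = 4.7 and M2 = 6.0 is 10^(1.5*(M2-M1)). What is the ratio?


M2 - M1 = 6.0 - 4.7 = 1.3
1.5 * 1.3 = 1.95
ratio = 10^1.95 = 89.13

89.13


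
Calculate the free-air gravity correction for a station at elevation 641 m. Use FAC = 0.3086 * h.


FAC = 0.3086 * h
= 0.3086 * 641
= 197.8126 mGal

197.8126


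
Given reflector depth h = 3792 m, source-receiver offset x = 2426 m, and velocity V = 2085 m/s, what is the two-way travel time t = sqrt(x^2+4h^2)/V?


x^2 + 4h^2 = 2426^2 + 4*3792^2 = 5885476 + 57517056 = 63402532
sqrt(63402532) = 7962.5707
t = 7962.5707 / 2085 = 3.819 s

3.819


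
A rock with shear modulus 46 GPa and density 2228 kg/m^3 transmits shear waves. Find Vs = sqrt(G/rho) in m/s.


Convert G to Pa: G = 46e9 Pa
Compute G/rho = 46e9 / 2228 = 20646319.5691
Vs = sqrt(20646319.5691) = 4543.82 m/s

4543.82


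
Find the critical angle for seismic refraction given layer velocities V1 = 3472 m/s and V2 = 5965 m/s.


V1/V2 = 3472/5965 = 0.582062
theta_c = arcsin(0.582062) = 35.5957 degrees

35.5957


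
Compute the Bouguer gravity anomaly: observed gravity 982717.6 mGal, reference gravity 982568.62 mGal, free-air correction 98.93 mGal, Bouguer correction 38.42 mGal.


BA = g_obs - g_ref + FAC - BC
= 982717.6 - 982568.62 + 98.93 - 38.42
= 209.49 mGal

209.49


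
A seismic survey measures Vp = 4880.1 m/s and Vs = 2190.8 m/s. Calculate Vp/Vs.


Vp/Vs = 4880.1 / 2190.8
= 2.2275

2.2275


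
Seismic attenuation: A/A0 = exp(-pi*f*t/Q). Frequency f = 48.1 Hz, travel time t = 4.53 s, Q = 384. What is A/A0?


pi*f*t/Q = pi*48.1*4.53/384 = 1.782633
A/A0 = exp(-1.782633) = 0.168195

0.168195


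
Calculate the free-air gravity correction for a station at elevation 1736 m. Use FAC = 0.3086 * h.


FAC = 0.3086 * h
= 0.3086 * 1736
= 535.7296 mGal

535.7296


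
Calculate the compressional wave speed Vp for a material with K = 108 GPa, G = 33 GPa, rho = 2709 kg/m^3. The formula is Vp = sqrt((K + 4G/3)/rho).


First compute the effective modulus:
K + 4G/3 = 108e9 + 4*33e9/3 = 152000000000.0 Pa
Then divide by density:
152000000000.0 / 2709 = 56109265.4116 Pa/(kg/m^3)
Take the square root:
Vp = sqrt(56109265.4116) = 7490.61 m/s

7490.61


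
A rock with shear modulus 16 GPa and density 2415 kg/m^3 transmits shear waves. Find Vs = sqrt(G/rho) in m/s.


Convert G to Pa: G = 16e9 Pa
Compute G/rho = 16e9 / 2415 = 6625258.7992
Vs = sqrt(6625258.7992) = 2573.96 m/s

2573.96


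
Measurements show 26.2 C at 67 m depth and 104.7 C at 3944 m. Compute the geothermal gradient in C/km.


dT = 104.7 - 26.2 = 78.5 C
dz = 3944 - 67 = 3877 m
gradient = dT/dz * 1000 = 78.5/3877 * 1000 = 20.2476 C/km

20.2476


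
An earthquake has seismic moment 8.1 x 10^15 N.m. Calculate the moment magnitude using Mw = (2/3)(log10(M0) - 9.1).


log10(M0) = log10(8.1 x 10^15) = 15.9085
Mw = 2/3 * (15.9085 - 9.1)
= 2/3 * 6.8085
= 4.54

4.54


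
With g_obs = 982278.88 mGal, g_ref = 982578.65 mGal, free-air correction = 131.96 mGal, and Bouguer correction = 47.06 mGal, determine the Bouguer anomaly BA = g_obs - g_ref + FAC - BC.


BA = g_obs - g_ref + FAC - BC
= 982278.88 - 982578.65 + 131.96 - 47.06
= -214.87 mGal

-214.87


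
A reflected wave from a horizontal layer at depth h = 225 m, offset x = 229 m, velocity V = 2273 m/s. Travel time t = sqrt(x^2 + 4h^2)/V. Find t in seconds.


x^2 + 4h^2 = 229^2 + 4*225^2 = 52441 + 202500 = 254941
sqrt(254941) = 504.9168
t = 504.9168 / 2273 = 0.2221 s

0.2221


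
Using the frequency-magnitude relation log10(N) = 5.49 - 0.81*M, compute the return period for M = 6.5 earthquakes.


log10(N) = 5.49 - 0.81*6.5 = 0.225
N = 10^0.225 = 1.678804
T = 1/N = 1/1.678804 = 0.5957 years

0.5957


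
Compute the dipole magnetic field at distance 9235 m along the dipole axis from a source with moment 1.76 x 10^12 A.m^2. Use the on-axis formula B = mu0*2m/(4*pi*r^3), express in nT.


m = 1.76 x 10^12 = 1760000000000 A.m^2
2m = 3520000000000 A.m^2
r^3 = 9235^3 = 787609052875
B = (4pi*10^-7) * 3520000000000 / (4*pi * 787609052875) * 1e9
= 4423362.456254 / 9897387257651.66 * 1e9
= 446.9222 nT

446.9222


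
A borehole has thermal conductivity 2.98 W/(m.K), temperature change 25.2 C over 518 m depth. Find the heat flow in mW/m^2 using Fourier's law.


q = k * dT / dz * 1000
= 2.98 * 25.2 / 518 * 1000
= 0.144973 * 1000
= 144.973 mW/m^2

144.973


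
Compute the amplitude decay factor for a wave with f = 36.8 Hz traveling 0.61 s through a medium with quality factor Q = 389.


pi*f*t/Q = pi*36.8*0.61/389 = 0.181292
A/A0 = exp(-0.181292) = 0.834192

0.834192


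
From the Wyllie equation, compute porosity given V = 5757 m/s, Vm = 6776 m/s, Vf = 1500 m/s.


1/V - 1/Vm = 1/5757 - 1/6776 = 2.612e-05
1/Vf - 1/Vm = 1/1500 - 1/6776 = 0.00051909
phi = 2.612e-05 / 0.00051909 = 0.0503

0.0503


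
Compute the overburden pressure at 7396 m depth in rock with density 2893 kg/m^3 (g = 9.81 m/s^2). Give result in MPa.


P = rho * g * z / 1e6
= 2893 * 9.81 * 7396 / 1e6
= 209900920.68 / 1e6
= 209.9009 MPa

209.9009


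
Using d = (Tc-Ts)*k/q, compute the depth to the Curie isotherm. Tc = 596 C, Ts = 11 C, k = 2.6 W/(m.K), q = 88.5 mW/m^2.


T_Curie - T_surf = 596 - 11 = 585 C
Convert q to W/m^2: 88.5 mW/m^2 = 0.0885 W/m^2
d = 585 * 2.6 / 0.0885 = 17186.44 m

17186.44


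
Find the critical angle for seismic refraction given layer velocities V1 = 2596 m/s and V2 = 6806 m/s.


V1/V2 = 2596/6806 = 0.381428
theta_c = arcsin(0.381428) = 22.4222 degrees

22.4222


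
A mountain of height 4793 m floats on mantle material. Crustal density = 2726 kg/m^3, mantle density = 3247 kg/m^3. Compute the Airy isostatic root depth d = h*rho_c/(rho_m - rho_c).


rho_m - rho_c = 3247 - 2726 = 521
d = 4793 * 2726 / 521
= 13065718 / 521
= 25078.15 m

25078.15


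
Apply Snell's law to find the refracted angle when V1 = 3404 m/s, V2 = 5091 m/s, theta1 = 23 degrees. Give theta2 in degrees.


sin(theta1) = sin(23 deg) = 0.390731
sin(theta2) = V2/V1 * sin(theta1) = 5091/3404 * 0.390731 = 0.584375
theta2 = arcsin(0.584375) = 35.7588 degrees

35.7588


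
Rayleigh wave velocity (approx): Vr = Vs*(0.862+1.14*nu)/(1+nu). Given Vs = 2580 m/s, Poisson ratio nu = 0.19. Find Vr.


Numerator factor = 0.862 + 1.14*0.19 = 1.0786
Denominator = 1 + 0.19 = 1.19
Vr = 2580 * 1.0786 / 1.19 = 2338.48 m/s

2338.48


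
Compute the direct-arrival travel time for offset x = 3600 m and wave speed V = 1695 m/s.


t = x / V
= 3600 / 1695
= 2.1239 s

2.1239


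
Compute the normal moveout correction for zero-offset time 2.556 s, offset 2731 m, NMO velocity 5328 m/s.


x/Vnmo = 2731/5328 = 0.512575
(x/Vnmo)^2 = 0.262733
t0^2 = 6.533136
sqrt(6.533136 + 0.262733) = 2.606889
dt = 2.606889 - 2.556 = 0.050889

0.050889


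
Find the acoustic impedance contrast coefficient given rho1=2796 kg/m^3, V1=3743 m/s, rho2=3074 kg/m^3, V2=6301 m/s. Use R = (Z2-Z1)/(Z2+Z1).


Z1 = 2796 * 3743 = 10465428
Z2 = 3074 * 6301 = 19369274
R = (19369274 - 10465428) / (19369274 + 10465428) = 8903846 / 29834702 = 0.2984

0.2984


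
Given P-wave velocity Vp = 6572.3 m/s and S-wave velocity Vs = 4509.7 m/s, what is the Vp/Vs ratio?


Vp/Vs = 6572.3 / 4509.7
= 1.4574

1.4574


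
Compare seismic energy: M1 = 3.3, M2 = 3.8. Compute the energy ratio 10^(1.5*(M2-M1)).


M2 - M1 = 3.8 - 3.3 = 0.5
1.5 * 0.5 = 0.75
ratio = 10^0.75 = 5.62

5.62


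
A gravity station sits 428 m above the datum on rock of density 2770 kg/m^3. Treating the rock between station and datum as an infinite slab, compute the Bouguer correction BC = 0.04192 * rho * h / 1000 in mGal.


BC = 0.04192 * rho * h / 1000
= 0.04192 * 2770 * 428 / 1000
= 49.6987 mGal

49.6987


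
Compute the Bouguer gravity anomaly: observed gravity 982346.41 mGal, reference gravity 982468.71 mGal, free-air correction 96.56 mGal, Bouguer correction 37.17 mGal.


BA = g_obs - g_ref + FAC - BC
= 982346.41 - 982468.71 + 96.56 - 37.17
= -62.91 mGal

-62.91


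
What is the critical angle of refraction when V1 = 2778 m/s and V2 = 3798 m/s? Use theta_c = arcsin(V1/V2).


V1/V2 = 2778/3798 = 0.731438
theta_c = arcsin(0.731438) = 47.007 degrees

47.007


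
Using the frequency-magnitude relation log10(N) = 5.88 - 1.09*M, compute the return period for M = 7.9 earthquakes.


log10(N) = 5.88 - 1.09*7.9 = -2.731
N = 10^-2.731 = 0.001858
T = 1/N = 1/0.001858 = 538.2698 years

538.2698


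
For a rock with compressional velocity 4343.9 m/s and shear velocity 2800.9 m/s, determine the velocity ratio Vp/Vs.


Vp/Vs = 4343.9 / 2800.9
= 1.5509

1.5509


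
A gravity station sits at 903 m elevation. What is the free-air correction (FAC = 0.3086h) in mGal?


FAC = 0.3086 * h
= 0.3086 * 903
= 278.6658 mGal

278.6658


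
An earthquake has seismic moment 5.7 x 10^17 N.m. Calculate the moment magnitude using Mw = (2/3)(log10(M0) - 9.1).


log10(M0) = log10(5.7 x 10^17) = 17.7559
Mw = 2/3 * (17.7559 - 9.1)
= 2/3 * 8.6559
= 5.77

5.77


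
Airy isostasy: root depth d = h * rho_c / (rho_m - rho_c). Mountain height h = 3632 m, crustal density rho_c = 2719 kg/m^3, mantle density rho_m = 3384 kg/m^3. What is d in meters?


rho_m - rho_c = 3384 - 2719 = 665
d = 3632 * 2719 / 665
= 9875408 / 665
= 14850.24 m

14850.24


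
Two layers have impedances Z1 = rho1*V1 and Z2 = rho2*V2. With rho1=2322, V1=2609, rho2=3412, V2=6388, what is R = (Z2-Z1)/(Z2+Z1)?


Z1 = 2322 * 2609 = 6058098
Z2 = 3412 * 6388 = 21795856
R = (21795856 - 6058098) / (21795856 + 6058098) = 15737758 / 27853954 = 0.565

0.565


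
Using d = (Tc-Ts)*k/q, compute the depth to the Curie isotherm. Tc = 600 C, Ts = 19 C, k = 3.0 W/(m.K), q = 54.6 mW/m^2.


T_Curie - T_surf = 600 - 19 = 581 C
Convert q to W/m^2: 54.6 mW/m^2 = 0.0546 W/m^2
d = 581 * 3.0 / 0.0546 = 31923.08 m

31923.08


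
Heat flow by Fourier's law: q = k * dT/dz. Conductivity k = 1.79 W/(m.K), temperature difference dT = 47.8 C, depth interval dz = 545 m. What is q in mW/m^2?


q = k * dT / dz * 1000
= 1.79 * 47.8 / 545 * 1000
= 0.156994 * 1000
= 156.9945 mW/m^2

156.9945


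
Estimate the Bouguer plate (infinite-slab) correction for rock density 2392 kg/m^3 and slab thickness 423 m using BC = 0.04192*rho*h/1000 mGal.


BC = 0.04192 * rho * h / 1000
= 0.04192 * 2392 * 423 / 1000
= 42.4153 mGal

42.4153


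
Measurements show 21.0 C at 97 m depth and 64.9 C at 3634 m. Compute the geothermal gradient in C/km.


dT = 64.9 - 21.0 = 43.9 C
dz = 3634 - 97 = 3537 m
gradient = dT/dz * 1000 = 43.9/3537 * 1000 = 12.4116 C/km

12.4116


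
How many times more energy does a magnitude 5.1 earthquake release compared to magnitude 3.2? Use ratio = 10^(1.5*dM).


M2 - M1 = 5.1 - 3.2 = 1.9
1.5 * 1.9 = 2.85
ratio = 10^2.85 = 707.95

707.95


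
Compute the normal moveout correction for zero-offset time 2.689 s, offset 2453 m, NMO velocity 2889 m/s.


x/Vnmo = 2453/2889 = 0.849083
(x/Vnmo)^2 = 0.720941
t0^2 = 7.230721
sqrt(7.230721 + 0.720941) = 2.819869
dt = 2.819869 - 2.689 = 0.130869

0.130869


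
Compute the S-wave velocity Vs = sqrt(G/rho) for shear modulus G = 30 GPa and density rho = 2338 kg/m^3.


Convert G to Pa: G = 30e9 Pa
Compute G/rho = 30e9 / 2338 = 12831479.8973
Vs = sqrt(12831479.8973) = 3582.11 m/s

3582.11


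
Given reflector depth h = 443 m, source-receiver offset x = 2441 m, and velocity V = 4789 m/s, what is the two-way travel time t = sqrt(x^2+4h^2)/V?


x^2 + 4h^2 = 2441^2 + 4*443^2 = 5958481 + 784996 = 6743477
sqrt(6743477) = 2596.8206
t = 2596.8206 / 4789 = 0.5422 s

0.5422


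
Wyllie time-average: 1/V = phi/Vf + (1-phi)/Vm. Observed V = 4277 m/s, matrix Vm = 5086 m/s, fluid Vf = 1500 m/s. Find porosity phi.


1/V - 1/Vm = 1/4277 - 1/5086 = 3.719e-05
1/Vf - 1/Vm = 1/1500 - 1/5086 = 0.00047005
phi = 3.719e-05 / 0.00047005 = 0.0791

0.0791


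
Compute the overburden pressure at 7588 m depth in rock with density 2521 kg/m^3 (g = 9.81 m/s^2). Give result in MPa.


P = rho * g * z / 1e6
= 2521 * 9.81 * 7588 / 1e6
= 187658903.88 / 1e6
= 187.6589 MPa

187.6589


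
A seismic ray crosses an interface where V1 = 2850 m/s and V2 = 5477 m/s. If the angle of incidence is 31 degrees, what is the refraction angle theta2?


sin(theta1) = sin(31 deg) = 0.515038
sin(theta2) = V2/V1 * sin(theta1) = 5477/2850 * 0.515038 = 0.989777
theta2 = arcsin(0.989777) = 81.8002 degrees

81.8002


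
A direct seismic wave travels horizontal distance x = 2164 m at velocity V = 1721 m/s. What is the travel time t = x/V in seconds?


t = x / V
= 2164 / 1721
= 1.2574 s

1.2574


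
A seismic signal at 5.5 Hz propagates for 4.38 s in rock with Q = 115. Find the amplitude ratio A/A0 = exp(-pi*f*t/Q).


pi*f*t/Q = pi*5.5*4.38/115 = 0.658095
A/A0 = exp(-0.658095) = 0.517837

0.517837


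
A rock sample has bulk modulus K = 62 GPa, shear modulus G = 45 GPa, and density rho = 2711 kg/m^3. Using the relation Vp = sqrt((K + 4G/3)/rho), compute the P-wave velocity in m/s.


First compute the effective modulus:
K + 4G/3 = 62e9 + 4*45e9/3 = 122000000000.0 Pa
Then divide by density:
122000000000.0 / 2711 = 45001844.3379 Pa/(kg/m^3)
Take the square root:
Vp = sqrt(45001844.3379) = 6708.34 m/s

6708.34


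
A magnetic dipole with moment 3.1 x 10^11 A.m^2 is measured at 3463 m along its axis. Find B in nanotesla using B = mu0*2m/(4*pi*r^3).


m = 3.1 x 10^11 = 310000000000 A.m^2
2m = 620000000000 A.m^2
r^3 = 3463^3 = 41529573847
B = (4pi*10^-7) * 620000000000 / (4*pi * 41529573847) * 1e9
= 779114.97809 / 521876016417.8 * 1e9
= 1492.912 nT

1492.912


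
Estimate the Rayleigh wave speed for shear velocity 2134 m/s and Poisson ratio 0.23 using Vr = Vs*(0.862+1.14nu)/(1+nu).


Numerator factor = 0.862 + 1.14*0.23 = 1.1242
Denominator = 1 + 0.23 = 1.23
Vr = 2134 * 1.1242 / 1.23 = 1950.44 m/s

1950.44


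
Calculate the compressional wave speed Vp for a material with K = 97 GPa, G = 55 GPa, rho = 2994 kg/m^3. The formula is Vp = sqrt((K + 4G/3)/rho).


First compute the effective modulus:
K + 4G/3 = 97e9 + 4*55e9/3 = 170333333333.33 Pa
Then divide by density:
170333333333.33 / 2994 = 56891560.8996 Pa/(kg/m^3)
Take the square root:
Vp = sqrt(56891560.8996) = 7542.65 m/s

7542.65


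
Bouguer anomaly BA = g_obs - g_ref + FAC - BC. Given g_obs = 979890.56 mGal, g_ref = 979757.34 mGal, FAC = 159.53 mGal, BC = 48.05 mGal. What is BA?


BA = g_obs - g_ref + FAC - BC
= 979890.56 - 979757.34 + 159.53 - 48.05
= 244.7 mGal

244.7


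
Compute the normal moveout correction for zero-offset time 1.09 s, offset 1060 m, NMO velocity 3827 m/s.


x/Vnmo = 1060/3827 = 0.276979
(x/Vnmo)^2 = 0.076718
t0^2 = 1.1881
sqrt(1.1881 + 0.076718) = 1.124641
dt = 1.124641 - 1.09 = 0.034641

0.034641


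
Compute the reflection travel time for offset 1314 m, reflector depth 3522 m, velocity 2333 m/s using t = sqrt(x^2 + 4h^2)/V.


x^2 + 4h^2 = 1314^2 + 4*3522^2 = 1726596 + 49617936 = 51344532
sqrt(51344532) = 7165.5099
t = 7165.5099 / 2333 = 3.0714 s

3.0714


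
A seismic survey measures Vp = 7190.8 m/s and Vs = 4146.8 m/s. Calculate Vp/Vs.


Vp/Vs = 7190.8 / 4146.8
= 1.7341

1.7341


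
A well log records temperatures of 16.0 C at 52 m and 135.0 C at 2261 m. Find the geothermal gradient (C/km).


dT = 135.0 - 16.0 = 119.0 C
dz = 2261 - 52 = 2209 m
gradient = dT/dz * 1000 = 119.0/2209 * 1000 = 53.8705 C/km

53.8705


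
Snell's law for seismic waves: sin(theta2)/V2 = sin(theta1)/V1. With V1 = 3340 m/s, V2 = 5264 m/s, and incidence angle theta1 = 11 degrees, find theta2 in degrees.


sin(theta1) = sin(11 deg) = 0.190809
sin(theta2) = V2/V1 * sin(theta1) = 5264/3340 * 0.190809 = 0.300724
theta2 = arcsin(0.300724) = 17.5011 degrees

17.5011


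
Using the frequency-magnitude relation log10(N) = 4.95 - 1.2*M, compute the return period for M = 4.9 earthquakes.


log10(N) = 4.95 - 1.2*4.9 = -0.93
N = 10^-0.93 = 0.11749
T = 1/N = 1/0.11749 = 8.5114 years

8.5114


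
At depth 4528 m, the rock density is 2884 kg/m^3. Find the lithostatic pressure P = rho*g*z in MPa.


P = rho * g * z / 1e6
= 2884 * 9.81 * 4528 / 1e6
= 128106357.12 / 1e6
= 128.1064 MPa

128.1064
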